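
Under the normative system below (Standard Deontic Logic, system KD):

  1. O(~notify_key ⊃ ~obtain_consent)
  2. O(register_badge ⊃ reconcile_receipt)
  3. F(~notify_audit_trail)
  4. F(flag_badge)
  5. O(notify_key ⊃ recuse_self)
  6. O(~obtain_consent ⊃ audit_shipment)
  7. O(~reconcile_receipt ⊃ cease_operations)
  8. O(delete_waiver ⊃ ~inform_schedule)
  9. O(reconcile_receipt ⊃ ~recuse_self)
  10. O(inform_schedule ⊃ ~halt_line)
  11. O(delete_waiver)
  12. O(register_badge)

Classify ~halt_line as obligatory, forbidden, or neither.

Neither

Premise 10 is O(inform_schedule ⊃ ~halt_line), but O(inform_schedule) is not derivable from the premises, so it does not yield O(~halt_line).
No premise or chain of K-axiom applications forces O(~halt_line), and none forces O(halt_line). So ~halt_line is neither obligatory nor forbidden under these norms.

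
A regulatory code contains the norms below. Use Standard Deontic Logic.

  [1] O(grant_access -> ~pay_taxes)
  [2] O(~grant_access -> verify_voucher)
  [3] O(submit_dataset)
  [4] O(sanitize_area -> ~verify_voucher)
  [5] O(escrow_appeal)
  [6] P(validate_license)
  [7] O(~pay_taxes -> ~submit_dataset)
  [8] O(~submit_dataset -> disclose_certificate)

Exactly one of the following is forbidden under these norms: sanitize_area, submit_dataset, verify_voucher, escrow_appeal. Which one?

sanitize_area

From premise 3 we have O(submit_dataset).
The contrapositive of premise 7 (O(~pay_taxes -> ~submit_dataset)) is O(submit_dataset -> pay_taxes), and O(submit_dataset) is already established, so O(pay_taxes).
Premise 1, O(grant_access -> ~pay_taxes), contraposes to O(pay_taxes -> ~grant_access); with O(pay_taxes) we get O(~grant_access).
With premise 2, O(~grant_access -> verify_voucher), the K-axiom yields O(verify_voucher).
Premise 4, O(sanitize_area -> ~verify_voucher), contraposes to O(verify_voucher -> ~sanitize_area); with O(verify_voucher) we get O(~sanitize_area).
So O(~sanitize_area) holds, i.e. sanitize_area is forbidden. None of the other listed options is forbidden under the premises.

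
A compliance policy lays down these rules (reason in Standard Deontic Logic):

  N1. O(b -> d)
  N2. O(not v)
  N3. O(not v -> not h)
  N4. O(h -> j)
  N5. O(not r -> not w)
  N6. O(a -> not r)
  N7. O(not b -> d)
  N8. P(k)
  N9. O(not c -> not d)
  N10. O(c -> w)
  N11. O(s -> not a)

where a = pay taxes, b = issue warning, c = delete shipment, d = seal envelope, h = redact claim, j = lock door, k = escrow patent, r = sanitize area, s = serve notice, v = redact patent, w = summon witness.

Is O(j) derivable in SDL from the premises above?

Premise 4 is O(h -> j), but O(h) is not derivable from the premises, so it does not yield O(j).
No other premise forces O(j). An ideal world satisfying every premise can still have j false, so O(j) is not derivable.

No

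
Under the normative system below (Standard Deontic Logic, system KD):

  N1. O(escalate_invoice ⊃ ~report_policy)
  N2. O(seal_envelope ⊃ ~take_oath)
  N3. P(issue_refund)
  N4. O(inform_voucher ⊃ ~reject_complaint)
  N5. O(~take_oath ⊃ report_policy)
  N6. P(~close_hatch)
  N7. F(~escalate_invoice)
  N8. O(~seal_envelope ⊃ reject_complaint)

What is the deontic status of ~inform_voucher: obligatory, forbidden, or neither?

Obligatory

Premise 7 is F(~escalate_invoice), i.e. O(escalate_invoice).
Applying K to premise 1 (O(escalate_invoice ⊃ ~report_policy)) and O(escalate_invoice) yields O(~report_policy).
Premise 5, O(~take_oath ⊃ report_policy), contraposes to O(~report_policy ⊃ take_oath); with O(~report_policy) we get O(take_oath).
Premise 2, O(seal_envelope ⊃ ~take_oath), contraposes to O(take_oath ⊃ ~seal_envelope); with O(take_oath) we get O(~seal_envelope).
From O(~seal_envelope) and premise 8, O(~seal_envelope ⊃ reject_complaint), we obtain O(reject_complaint).
Premise 4, O(inform_voucher ⊃ ~reject_complaint), contraposes to O(reject_complaint ⊃ ~inform_voucher); with O(reject_complaint) we get O(~inform_voucher).
Premises 3, 6 do not contribute to this derivation.
Hence ~inform_voucher is obligatory.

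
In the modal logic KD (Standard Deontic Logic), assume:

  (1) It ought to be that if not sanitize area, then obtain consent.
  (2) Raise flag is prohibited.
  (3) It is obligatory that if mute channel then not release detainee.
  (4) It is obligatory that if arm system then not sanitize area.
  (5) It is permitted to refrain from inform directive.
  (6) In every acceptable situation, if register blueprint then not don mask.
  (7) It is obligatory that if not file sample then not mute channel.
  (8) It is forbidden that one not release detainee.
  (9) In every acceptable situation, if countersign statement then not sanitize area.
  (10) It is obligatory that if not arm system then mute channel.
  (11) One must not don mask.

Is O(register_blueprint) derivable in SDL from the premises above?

Premise 6 is O(register_blueprint → ¬don_mask); even if O(¬don_mask) held, inferring O(register_blueprint) would be affirming the consequent — invalid.
No other premise forces O(register_blueprint). An ideal world satisfying every premise can still have register_blueprint false, so O(register_blueprint) is not derivable.

No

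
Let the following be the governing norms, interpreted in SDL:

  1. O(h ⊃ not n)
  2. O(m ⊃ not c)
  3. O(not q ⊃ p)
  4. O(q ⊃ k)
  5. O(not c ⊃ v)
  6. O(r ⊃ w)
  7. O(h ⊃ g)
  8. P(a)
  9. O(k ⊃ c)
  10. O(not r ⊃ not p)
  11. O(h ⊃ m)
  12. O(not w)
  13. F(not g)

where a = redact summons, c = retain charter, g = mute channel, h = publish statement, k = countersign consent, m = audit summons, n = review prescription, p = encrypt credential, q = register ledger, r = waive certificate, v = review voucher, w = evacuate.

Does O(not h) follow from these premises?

Yes

From premise 12 we have O(not w).
Premise 6, O(r ⊃ w), contraposes to O(not w ⊃ not r); with O(not w) we get O(not r).
Premise 10 is O(not r ⊃ not p); since O(not r), deontic closure gives O(not p).
Premise 3, O(not q ⊃ p), contraposes to O(not p ⊃ q); with O(not p) we get O(q).
From O(q) and premise 4, O(q ⊃ k), we obtain O(k).
With premise 9, O(k ⊃ c), the K-axiom yields O(c).
The contrapositive of premise 2 (O(m ⊃ not c)) is O(c ⊃ not m), and O(c) is already established, so O(not m).
Premise 11, O(h ⊃ m), contraposes to O(not m ⊃ not h); with O(not m) we get O(not h).
Premises 1, 5, 7, 8, 13 do not contribute to this derivation.
So O(not h) follows.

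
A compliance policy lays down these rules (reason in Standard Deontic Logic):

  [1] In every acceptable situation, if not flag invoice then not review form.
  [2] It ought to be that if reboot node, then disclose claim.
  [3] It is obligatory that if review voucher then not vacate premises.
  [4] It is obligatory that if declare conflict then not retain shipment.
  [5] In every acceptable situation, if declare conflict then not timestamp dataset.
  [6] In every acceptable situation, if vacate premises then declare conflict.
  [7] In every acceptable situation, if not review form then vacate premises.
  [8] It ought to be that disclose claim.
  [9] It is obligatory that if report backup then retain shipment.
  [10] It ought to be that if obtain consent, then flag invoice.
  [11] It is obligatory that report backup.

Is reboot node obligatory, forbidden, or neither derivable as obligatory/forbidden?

Premise 2 is O(reboot_node → disclose_claim); even if O(disclose_claim) held, inferring O(reboot_node) would be affirming the consequent — invalid.
No premise or chain of K-axiom applications forces O(reboot_node), and none forces O(¬reboot_node). So reboot_node is neither obligatory nor forbidden under these norms.

Neither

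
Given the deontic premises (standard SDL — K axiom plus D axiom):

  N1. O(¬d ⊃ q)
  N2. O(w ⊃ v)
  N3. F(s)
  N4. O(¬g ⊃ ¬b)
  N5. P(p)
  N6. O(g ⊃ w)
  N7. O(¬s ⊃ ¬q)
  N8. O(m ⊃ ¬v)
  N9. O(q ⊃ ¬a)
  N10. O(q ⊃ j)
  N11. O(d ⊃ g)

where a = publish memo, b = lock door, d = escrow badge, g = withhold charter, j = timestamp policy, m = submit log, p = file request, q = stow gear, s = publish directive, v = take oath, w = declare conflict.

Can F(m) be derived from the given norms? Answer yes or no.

Yes

Premise 3, F(s), is equivalent to O(¬s).
From O(¬s) and premise 7, O(¬s ⊃ ¬q), we obtain O(¬q).
Premise 1 is O(¬d ⊃ q); contrapositively O(¬q ⊃ d). Since O(¬q) holds, K gives O(d).
From O(d) and premise 11, O(d ⊃ g), we obtain O(g).
Applying K to premise 6 (O(g ⊃ w)) and O(g) yields O(w).
With premise 2, O(w ⊃ v), the K-axiom yields O(v).
Premise 8, O(m ⊃ ¬v), contraposes to O(v ⊃ ¬m); with O(v) we get O(¬m).
Premises 4, 5, 9, 10 do not contribute to this derivation.
So O(¬m) holds, i.e. F(m). The claim follows.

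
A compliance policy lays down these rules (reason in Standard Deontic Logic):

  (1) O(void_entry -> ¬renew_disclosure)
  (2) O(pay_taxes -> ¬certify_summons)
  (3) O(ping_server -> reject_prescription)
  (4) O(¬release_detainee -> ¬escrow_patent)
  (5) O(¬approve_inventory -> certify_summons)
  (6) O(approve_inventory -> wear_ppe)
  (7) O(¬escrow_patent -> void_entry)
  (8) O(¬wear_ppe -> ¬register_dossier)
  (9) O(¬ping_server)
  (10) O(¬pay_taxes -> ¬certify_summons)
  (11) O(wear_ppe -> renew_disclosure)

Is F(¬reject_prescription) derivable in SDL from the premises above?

No

Premise 3 is O(ping_server -> reject_prescription), but O(ping_server) is not derivable from the premises, so it does not yield O(reject_prescription).
No other premise forces O(reject_prescription). An ideal world satisfying every premise can still have ¬reject_prescription true, so F(¬reject_prescription) is not derivable.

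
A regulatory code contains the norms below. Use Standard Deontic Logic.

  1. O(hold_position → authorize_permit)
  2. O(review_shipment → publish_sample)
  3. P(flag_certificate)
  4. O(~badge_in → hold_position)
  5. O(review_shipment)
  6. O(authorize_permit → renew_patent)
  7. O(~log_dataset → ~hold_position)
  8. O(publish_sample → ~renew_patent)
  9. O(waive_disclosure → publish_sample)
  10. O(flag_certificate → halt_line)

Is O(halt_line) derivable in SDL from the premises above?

No

Premise 10 is O(flag_certificate → halt_line), but O(flag_certificate) is not derivable from the premises (the permission P(flag_certificate) asserts only ~O(~flag_certificate), not O(flag_certificate)), so it does not yield O(halt_line).
No other premise forces O(halt_line). An ideal world satisfying every premise can still have halt_line false, so O(halt_line) is not derivable.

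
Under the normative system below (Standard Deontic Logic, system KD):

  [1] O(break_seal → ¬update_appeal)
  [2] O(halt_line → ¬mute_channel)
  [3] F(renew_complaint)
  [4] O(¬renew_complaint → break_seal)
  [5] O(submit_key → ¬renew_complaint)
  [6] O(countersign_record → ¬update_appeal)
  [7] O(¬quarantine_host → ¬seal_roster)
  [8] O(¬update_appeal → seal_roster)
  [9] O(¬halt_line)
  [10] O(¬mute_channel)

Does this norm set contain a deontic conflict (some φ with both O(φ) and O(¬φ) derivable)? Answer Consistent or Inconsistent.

Consistent

Premise 2 is O(halt_line → ¬mute_channel); even if O(¬mute_channel) held, inferring O(halt_line) would be affirming the consequent — invalid.
So O(halt_line) is not derivable, and the apparent clash with O(¬halt_line) does not arise.
A world satisfying every obligation exists (e.g. break_seal=true, countersign_record=false, halt_line=false, mute_channel=false, quarantine_host=true, renew_complaint=false, seal_roster=true, submit_key=false, update_appeal=false); no atom is both obligatory and forbidden, so the set is consistent.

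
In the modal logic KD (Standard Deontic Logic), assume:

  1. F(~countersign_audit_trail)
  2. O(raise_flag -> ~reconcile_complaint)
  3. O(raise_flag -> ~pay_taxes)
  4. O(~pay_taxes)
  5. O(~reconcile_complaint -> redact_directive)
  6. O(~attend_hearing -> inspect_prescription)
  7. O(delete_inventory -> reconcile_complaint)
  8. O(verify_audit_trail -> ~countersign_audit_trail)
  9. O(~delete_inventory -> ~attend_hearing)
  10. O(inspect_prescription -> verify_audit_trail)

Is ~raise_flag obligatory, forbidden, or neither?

Obligatory

Premise 1, F(~countersign_audit_trail), is equivalent to O(countersign_audit_trail).
Premise 8 is O(verify_audit_trail -> ~countersign_audit_trail); contrapositively O(countersign_audit_trail -> ~verify_audit_trail). Since O(countersign_audit_trail) holds, K gives O(~verify_audit_trail).
Premise 10 is O(inspect_prescription -> verify_audit_trail); contrapositively O(~verify_audit_trail -> ~inspect_prescription). Since O(~verify_audit_trail) holds, K gives O(~inspect_prescription).
Premise 6 is O(~attend_hearing -> inspect_prescription); contrapositively O(~inspect_prescription -> attend_hearing). Since O(~inspect_prescription) holds, K gives O(attend_hearing).
The contrapositive of premise 9 (O(~delete_inventory -> ~attend_hearing)) is O(attend_hearing -> delete_inventory), and O(attend_hearing) is already established, so O(delete_inventory).
Applying K to premise 7 (O(delete_inventory -> reconcile_complaint)) and O(delete_inventory) yields O(reconcile_complaint).
Premise 2 is O(raise_flag -> ~reconcile_complaint); contrapositively O(reconcile_complaint -> ~raise_flag). Since O(reconcile_complaint) holds, K gives O(~raise_flag).
Premises 3, 4, 5 do not contribute to this derivation.
Hence ~raise_flag is obligatory.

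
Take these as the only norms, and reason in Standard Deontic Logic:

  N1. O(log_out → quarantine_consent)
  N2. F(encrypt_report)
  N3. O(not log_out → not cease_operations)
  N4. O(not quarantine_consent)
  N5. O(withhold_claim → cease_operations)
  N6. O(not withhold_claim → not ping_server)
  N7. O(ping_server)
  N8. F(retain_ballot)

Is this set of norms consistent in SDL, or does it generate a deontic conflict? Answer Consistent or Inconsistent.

Inconsistent

Premise 7 gives O(ping_server).
Premise 6 is O(not withhold_claim → not ping_server); contrapositively O(ping_server → withhold_claim). Since O(ping_server) holds, K gives O(withhold_claim).
Premise 5 is O(withhold_claim → cease_operations); since O(withhold_claim), deontic closure gives O(cease_operations).
The contrapositive of premise 3 (O(not log_out → not cease_operations)) is O(cease_operations → log_out), and O(cease_operations) is already established, so O(log_out).
With premise 1, O(log_out → quarantine_consent), the K-axiom yields O(quarantine_consent).
Yet premise 4 states O(not quarantine_consent).
We now have both O(quarantine_consent) and O(not quarantine_consent) — quarantine_consent is simultaneously obligatory and forbidden, violating the D-axiom.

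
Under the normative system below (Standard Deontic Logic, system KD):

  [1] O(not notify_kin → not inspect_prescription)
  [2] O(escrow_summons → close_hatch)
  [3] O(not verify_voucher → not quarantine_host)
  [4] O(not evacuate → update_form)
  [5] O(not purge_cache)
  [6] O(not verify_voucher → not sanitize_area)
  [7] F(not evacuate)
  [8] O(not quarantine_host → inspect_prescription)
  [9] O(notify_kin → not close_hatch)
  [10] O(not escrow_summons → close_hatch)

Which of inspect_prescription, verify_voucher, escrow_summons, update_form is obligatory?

By case analysis on not escrow_summons: premise 10 gives O(not escrow_summons → close_hatch) and premise 2 gives O(escrow_summons → close_hatch), so O(close_hatch) either way.
Premise 9, O(notify_kin → not close_hatch), contraposes to O(close_hatch → not notify_kin); with O(close_hatch) we get O(not notify_kin).
With premise 1, O(not notify_kin → not inspect_prescription), the K-axiom yields O(not inspect_prescription).
Premise 8 is O(not quarantine_host → inspect_prescription); contrapositively O(not inspect_prescription → quarantine_host). Since O(not inspect_prescription) holds, K gives O(quarantine_host).
Premise 3 is O(not verify_voucher → not quarantine_host); contrapositively O(quarantine_host → verify_voucher). Since O(quarantine_host) holds, K gives O(verify_voucher).
So O(verify_voucher) holds — verify_voucher is obligatory. None of the other listed options is made obligatory by any chain of premises.

verify_voucher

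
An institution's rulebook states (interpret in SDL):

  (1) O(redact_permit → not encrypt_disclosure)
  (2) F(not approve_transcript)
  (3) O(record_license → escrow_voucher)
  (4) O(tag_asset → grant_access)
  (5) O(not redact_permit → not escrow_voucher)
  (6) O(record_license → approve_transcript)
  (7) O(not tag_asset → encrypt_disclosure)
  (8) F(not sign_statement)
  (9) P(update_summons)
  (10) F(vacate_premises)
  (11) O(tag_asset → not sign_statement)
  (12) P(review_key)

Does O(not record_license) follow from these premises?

Yes

Premise 8 is F(not sign_statement), i.e. O(sign_statement).
The contrapositive of premise 11 (O(tag_asset → not sign_statement)) is O(sign_statement → not tag_asset), and O(sign_statement) is already established, so O(not tag_asset).
From O(not tag_asset) and premise 7, O(not tag_asset → encrypt_disclosure), we obtain O(encrypt_disclosure).
Premise 1 is O(redact_permit → not encrypt_disclosure); contrapositively O(encrypt_disclosure → not redact_permit). Since O(encrypt_disclosure) holds, K gives O(not redact_permit).
Applying K to premise 5 (O(not redact_permit → not escrow_voucher)) and O(not redact_permit) yields O(not escrow_voucher).
Premise 3 is O(record_license → escrow_voucher); contrapositively O(not escrow_voucher → not record_license). Since O(not escrow_voucher) holds, K gives O(not record_license).
Premises 2, 4, 6, 9, 10, 12 do not contribute to this derivation.
So O(not record_license) follows.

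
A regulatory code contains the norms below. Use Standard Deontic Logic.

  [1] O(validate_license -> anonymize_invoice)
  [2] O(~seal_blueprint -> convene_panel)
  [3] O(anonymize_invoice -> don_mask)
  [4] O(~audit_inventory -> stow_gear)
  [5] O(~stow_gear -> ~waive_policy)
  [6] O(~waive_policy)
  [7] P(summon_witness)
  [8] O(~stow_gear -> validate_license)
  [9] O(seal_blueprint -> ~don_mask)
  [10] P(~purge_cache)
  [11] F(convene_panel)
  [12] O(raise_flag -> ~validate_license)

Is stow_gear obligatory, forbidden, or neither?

Premise 11 is F(convene_panel), i.e. O(~convene_panel).
Premise 2 is O(~seal_blueprint -> convene_panel); contrapositively O(~convene_panel -> seal_blueprint). Since O(~convene_panel) holds, K gives O(seal_blueprint).
Premise 9 is O(seal_blueprint -> ~don_mask); since O(seal_blueprint), deontic closure gives O(~don_mask).
Premise 3 is O(anonymize_invoice -> don_mask); contrapositively O(~don_mask -> ~anonymize_invoice). Since O(~don_mask) holds, K gives O(~anonymize_invoice).
Premise 1, O(validate_license -> anonymize_invoice), contraposes to O(~anonymize_invoice -> ~validate_license); with O(~anonymize_invoice) we get O(~validate_license).
Premise 8 is O(~stow_gear -> validate_license); contrapositively O(~validate_license -> stow_gear). Since O(~validate_license) holds, K gives O(stow_gear).
Premises 4, 5, 6, 7, 10, 12 do not contribute to this derivation.
Hence stow_gear is obligatory.

Obligatory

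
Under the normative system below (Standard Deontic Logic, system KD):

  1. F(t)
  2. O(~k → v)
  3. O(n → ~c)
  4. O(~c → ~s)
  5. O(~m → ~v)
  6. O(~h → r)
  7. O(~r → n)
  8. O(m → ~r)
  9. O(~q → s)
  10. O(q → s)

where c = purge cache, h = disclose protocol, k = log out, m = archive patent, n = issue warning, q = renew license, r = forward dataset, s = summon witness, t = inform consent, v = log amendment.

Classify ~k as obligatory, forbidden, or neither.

Forbidden

Premises 10 and 9 cover both cases: O(q → s) and O(~q → s). Since q ∨ ~q is a tautology, O(s) follows.
Premise 4, O(~c → ~s), contraposes to O(s → c); with O(s) we get O(c).
The contrapositive of premise 3 (O(n → ~c)) is O(c → ~n), and O(c) is already established, so O(~n).
The contrapositive of premise 7 (O(~r → n)) is O(~n → r), and O(~n) is already established, so O(r).
The contrapositive of premise 8 (O(m → ~r)) is O(r → ~m), and O(r) is already established, so O(~m).
Applying K to premise 5 (O(~m → ~v)) and O(~m) yields O(~v).
Premise 2, O(~k → v), contraposes to O(~v → k); with O(~v) we get O(k).
Premises 1, 6 do not contribute to this derivation.
Thus O(k), which is F(~k): ~k is forbidden.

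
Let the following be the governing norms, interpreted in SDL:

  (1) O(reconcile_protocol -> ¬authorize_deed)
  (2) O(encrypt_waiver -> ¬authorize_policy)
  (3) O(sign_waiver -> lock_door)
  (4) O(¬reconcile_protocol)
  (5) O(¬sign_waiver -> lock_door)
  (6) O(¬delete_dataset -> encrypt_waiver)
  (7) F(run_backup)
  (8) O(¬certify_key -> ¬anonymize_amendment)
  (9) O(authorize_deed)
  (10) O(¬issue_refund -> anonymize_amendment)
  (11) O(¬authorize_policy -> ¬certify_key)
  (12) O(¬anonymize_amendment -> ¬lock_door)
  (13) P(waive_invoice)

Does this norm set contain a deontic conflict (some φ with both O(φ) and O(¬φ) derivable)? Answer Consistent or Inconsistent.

Premise 1 is O(reconcile_protocol -> ¬authorize_deed), but O(reconcile_protocol) is not derivable from the premises, so it does not yield O(¬authorize_deed).
So O(¬authorize_deed) is not derivable, and the apparent clash with O(authorize_deed) does not arise.
A world satisfying every obligation exists (e.g. anonymize_amendment=true, authorize_deed=true, authorize_policy=true, certify_key=true, delete_dataset=true, encrypt_waiver=false, issue_refund=false, lock_door=true, reconcile_protocol=false, run_backup=false, sign_waiver=false, waive_invoice=false); no atom is both obligatory and forbidden, so the set is consistent.

Consistent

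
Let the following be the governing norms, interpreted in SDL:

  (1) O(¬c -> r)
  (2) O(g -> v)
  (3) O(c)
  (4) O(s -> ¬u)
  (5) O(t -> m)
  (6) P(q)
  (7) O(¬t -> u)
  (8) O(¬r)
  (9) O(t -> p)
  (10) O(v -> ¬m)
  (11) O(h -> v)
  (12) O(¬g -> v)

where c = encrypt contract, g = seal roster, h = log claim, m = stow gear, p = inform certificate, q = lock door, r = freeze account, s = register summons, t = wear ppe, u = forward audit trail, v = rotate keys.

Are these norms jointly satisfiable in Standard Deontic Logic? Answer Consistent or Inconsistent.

Consistent

Premise 1 is O(¬c -> r), but O(¬c) is not derivable from the premises, so it does not yield O(r).
So O(r) is not derivable, and the apparent clash with O(¬r) does not arise.
A world satisfying every obligation exists (e.g. c=true, g=false, h=false, m=false, p=false, q=false, r=false, s=false, t=false, u=true, v=true); no atom is both obligatory and forbidden, so the set is consistent.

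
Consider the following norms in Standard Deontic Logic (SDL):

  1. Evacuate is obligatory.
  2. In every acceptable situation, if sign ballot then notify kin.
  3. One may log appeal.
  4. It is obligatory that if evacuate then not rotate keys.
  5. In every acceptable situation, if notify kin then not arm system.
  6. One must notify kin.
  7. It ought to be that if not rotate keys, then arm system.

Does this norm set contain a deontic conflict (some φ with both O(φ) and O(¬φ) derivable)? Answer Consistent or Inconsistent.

Premise 6 states O(notify_kin) outright.
With premise 5, O(notify_kin → ¬arm_system), the K-axiom yields O(¬arm_system).
Premise 7 is O(¬rotate_keys → arm_system); contrapositively O(¬arm_system → rotate_keys). Since O(¬arm_system) holds, K gives O(rotate_keys).
Premise 4, O(evacuate → ¬rotate_keys), contraposes to O(rotate_keys → ¬evacuate); with O(rotate_keys) we get O(¬evacuate).
But premise 1 directly asserts O(evacuate).
We now have both O(¬evacuate) and O(evacuate) — evacuate is simultaneously obligatory and forbidden, violating the D-axiom.

Inconsistent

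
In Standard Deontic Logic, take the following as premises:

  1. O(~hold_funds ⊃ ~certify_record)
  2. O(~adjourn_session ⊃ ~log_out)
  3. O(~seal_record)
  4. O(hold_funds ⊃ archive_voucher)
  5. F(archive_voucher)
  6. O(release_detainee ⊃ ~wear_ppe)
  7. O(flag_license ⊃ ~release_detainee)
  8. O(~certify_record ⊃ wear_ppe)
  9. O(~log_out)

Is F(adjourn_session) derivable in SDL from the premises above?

No

Premise 2 is O(~adjourn_session ⊃ ~log_out); even if O(~log_out) held, inferring O(~adjourn_session) would be affirming the consequent — invalid.
No other premise forces O(~adjourn_session). An ideal world satisfying every premise can still have adjourn_session true, so F(adjourn_session) is not derivable.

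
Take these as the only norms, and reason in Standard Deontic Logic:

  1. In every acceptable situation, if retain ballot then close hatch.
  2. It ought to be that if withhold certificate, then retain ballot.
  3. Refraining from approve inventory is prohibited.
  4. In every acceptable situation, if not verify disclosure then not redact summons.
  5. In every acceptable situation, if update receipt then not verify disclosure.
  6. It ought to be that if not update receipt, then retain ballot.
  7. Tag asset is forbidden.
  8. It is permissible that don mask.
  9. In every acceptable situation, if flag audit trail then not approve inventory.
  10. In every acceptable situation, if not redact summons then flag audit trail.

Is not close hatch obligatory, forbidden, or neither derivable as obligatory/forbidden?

Forbidden

F(¬approve_inventory) at premise 3 means O(approve_inventory).
Premise 9, O(flag_audit_trail → ¬approve_inventory), contraposes to O(approve_inventory → ¬flag_audit_trail); with O(approve_inventory) we get O(¬flag_audit_trail).
The contrapositive of premise 10 (O(¬redact_summons → flag_audit_trail)) is O(¬flag_audit_trail → redact_summons), and O(¬flag_audit_trail) is already established, so O(redact_summons).
Premise 4, O(¬verify_disclosure → ¬redact_summons), contraposes to O(redact_summons → verify_disclosure); with O(redact_summons) we get O(verify_disclosure).
Premise 5, O(update_receipt → ¬verify_disclosure), contraposes to O(verify_disclosure → ¬update_receipt); with O(verify_disclosure) we get O(¬update_receipt).
From O(¬update_receipt) and premise 6, O(¬update_receipt → retain_ballot), we obtain O(retain_ballot).
From O(retain_ballot) and premise 1, O(retain_ballot → close_hatch), we obtain O(close_hatch).
Premises 2, 7, 8 do not contribute to this derivation.
Thus O(close_hatch), which is F(¬close_hatch): ¬close_hatch is forbidden.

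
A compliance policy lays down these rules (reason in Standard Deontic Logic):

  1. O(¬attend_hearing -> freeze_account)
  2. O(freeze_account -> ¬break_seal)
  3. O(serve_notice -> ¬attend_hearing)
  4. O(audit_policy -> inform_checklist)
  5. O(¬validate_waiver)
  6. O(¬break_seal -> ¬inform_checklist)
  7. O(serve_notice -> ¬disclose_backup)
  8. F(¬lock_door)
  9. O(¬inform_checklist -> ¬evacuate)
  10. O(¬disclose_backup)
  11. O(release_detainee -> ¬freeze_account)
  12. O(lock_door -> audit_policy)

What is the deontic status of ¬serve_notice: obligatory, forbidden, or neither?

Obligatory

Premise 8 is F(¬lock_door), i.e. O(lock_door).
Premise 12 is O(lock_door -> audit_policy); since O(lock_door), deontic closure gives O(audit_policy).
From O(audit_policy) and premise 4, O(audit_policy -> inform_checklist), we obtain O(inform_checklist).
Premise 6, O(¬break_seal -> ¬inform_checklist), contraposes to O(inform_checklist -> break_seal); with O(inform_checklist) we get O(break_seal).
Premise 2, O(freeze_account -> ¬break_seal), contraposes to O(break_seal -> ¬freeze_account); with O(break_seal) we get O(¬freeze_account).
Premise 1 is O(¬attend_hearing -> freeze_account); contrapositively O(¬freeze_account -> attend_hearing). Since O(¬freeze_account) holds, K gives O(attend_hearing).
Premise 3 is O(serve_notice -> ¬attend_hearing); contrapositively O(attend_hearing -> ¬serve_notice). Since O(attend_hearing) holds, K gives O(¬serve_notice).
Premises 5, 7, 9, 10, 11 do not contribute to this derivation.
Hence ¬serve_notice is obligatory.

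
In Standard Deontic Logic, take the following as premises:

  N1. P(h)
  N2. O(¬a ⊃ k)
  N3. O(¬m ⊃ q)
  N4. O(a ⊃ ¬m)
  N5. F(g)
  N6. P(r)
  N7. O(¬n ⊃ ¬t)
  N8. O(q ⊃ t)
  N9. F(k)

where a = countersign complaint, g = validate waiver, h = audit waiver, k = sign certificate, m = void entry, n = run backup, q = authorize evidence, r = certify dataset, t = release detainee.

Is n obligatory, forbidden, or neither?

Obligatory

Premise 9 is F(k), i.e. O(¬k).
Premise 2 is O(¬a ⊃ k); contrapositively O(¬k ⊃ a). Since O(¬k) holds, K gives O(a).
From O(a) and premise 4, O(a ⊃ ¬m), we obtain O(¬m).
With premise 3, O(¬m ⊃ q), the K-axiom yields O(q).
Premise 8 is O(q ⊃ t); since O(q), deontic closure gives O(t).
Premise 7 is O(¬n ⊃ ¬t); contrapositively O(t ⊃ n). Since O(t) holds, K gives O(n).
Premises 1, 5, 6 do not contribute to this derivation.
Hence n is obligatory.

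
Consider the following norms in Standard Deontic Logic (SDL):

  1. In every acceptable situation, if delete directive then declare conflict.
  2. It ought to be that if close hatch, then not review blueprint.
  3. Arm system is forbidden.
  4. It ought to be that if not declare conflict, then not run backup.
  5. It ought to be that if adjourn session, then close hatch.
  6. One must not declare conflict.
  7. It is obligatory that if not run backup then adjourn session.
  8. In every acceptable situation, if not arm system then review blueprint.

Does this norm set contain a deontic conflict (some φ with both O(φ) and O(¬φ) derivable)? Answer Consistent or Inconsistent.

Premise 3, F(arm_system), is equivalent to O(¬arm_system).
With premise 8, O(¬arm_system → review_blueprint), the K-axiom yields O(review_blueprint).
The contrapositive of premise 2 (O(close_hatch → ¬review_blueprint)) is O(review_blueprint → ¬close_hatch), and O(review_blueprint) is already established, so O(¬close_hatch).
Premise 5, O(adjourn_session → close_hatch), contraposes to O(¬close_hatch → ¬adjourn_session); with O(¬close_hatch) we get O(¬adjourn_session).
Premise 7 is O(¬run_backup → adjourn_session); contrapositively O(¬adjourn_session → run_backup). Since O(¬adjourn_session) holds, K gives O(run_backup).
The contrapositive of premise 4 (O(¬declare_conflict → ¬run_backup)) is O(run_backup → declare_conflict), and O(run_backup) is already established, so O(declare_conflict).
Yet premise 6 is F(declare_conflict), i.e. O(¬declare_conflict).
We now have both O(declare_conflict) and O(¬declare_conflict) — declare_conflict is simultaneously obligatory and forbidden, violating the D-axiom.

Inconsistent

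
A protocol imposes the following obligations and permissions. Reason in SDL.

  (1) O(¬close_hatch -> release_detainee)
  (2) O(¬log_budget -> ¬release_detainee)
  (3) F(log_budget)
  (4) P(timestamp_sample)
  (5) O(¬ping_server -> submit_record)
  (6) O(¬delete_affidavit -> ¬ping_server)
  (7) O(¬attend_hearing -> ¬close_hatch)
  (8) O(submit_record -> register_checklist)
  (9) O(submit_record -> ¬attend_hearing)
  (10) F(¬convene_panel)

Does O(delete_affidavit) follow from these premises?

Premise 3, F(log_budget), is equivalent to O(¬log_budget).
Applying K to premise 2 (O(¬log_budget -> ¬release_detainee)) and O(¬log_budget) yields O(¬release_detainee).
Premise 1, O(¬close_hatch -> release_detainee), contraposes to O(¬release_detainee -> close_hatch); with O(¬release_detainee) we get O(close_hatch).
The contrapositive of premise 7 (O(¬attend_hearing -> ¬close_hatch)) is O(close_hatch -> attend_hearing), and O(close_hatch) is already established, so O(attend_hearing).
Premise 9, O(submit_record -> ¬attend_hearing), contraposes to O(attend_hearing -> ¬submit_record); with O(attend_hearing) we get O(¬submit_record).
Premise 5, O(¬ping_server -> submit_record), contraposes to O(¬submit_record -> ping_server); with O(¬submit_record) we get O(ping_server).
Premise 6 is O(¬delete_affidavit -> ¬ping_server); contrapositively O(ping_server -> delete_affidavit). Since O(ping_server) holds, K gives O(delete_affidavit).
Premises 4, 8, 10 do not contribute to this derivation.
So O(delete_affidavit) follows.

Yes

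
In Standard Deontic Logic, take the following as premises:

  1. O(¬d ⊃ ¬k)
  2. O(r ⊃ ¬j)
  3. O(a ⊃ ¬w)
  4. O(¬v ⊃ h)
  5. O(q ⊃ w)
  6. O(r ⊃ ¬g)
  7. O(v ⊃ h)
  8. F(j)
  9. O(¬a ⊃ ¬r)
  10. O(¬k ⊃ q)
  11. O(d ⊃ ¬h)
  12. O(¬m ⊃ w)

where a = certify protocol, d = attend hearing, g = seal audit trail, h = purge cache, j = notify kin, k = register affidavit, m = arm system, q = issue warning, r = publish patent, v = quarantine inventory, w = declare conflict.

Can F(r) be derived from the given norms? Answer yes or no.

By case analysis on ¬v: premise 4 gives O(¬v ⊃ h) and premise 7 gives O(v ⊃ h), so O(h) either way.
Premise 11 is O(d ⊃ ¬h); contrapositively O(h ⊃ ¬d). Since O(h) holds, K gives O(¬d).
Premise 1 is O(¬d ⊃ ¬k); since O(¬d), deontic closure gives O(¬k).
Applying K to premise 10 (O(¬k ⊃ q)) and O(¬k) yields O(q).
Applying K to premise 5 (O(q ⊃ w)) and O(q) yields O(w).
Premise 3 is O(a ⊃ ¬w); contrapositively O(w ⊃ ¬a). Since O(w) holds, K gives O(¬a).
Premise 9 is O(¬a ⊃ ¬r); since O(¬a), deontic closure gives O(¬r).
Premises 2, 6, 8, 12 do not contribute to this derivation.
So O(¬r) holds, i.e. F(r). The claim follows.

Yes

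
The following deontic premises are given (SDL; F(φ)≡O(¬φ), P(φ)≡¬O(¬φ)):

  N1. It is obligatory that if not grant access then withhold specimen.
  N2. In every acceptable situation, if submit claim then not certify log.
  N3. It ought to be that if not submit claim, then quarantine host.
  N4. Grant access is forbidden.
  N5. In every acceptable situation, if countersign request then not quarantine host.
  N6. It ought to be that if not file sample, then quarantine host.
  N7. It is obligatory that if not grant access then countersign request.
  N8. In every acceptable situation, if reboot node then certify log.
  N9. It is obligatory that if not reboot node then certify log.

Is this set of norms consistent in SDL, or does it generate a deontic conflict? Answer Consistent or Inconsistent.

Inconsistent

Premises 9 and 8 are O(¬reboot_node → certify_log) and O(reboot_node → certify_log); every ideal world satisfies ¬reboot_node or reboot_node, so in either case certify_log holds — hence O(certify_log).
Premise 2 is O(submit_claim → ¬certify_log); contrapositively O(certify_log → ¬submit_claim). Since O(certify_log) holds, K gives O(¬submit_claim).
Applying K to premise 3 (O(¬submit_claim → quarantine_host)) and O(¬submit_claim) yields O(quarantine_host).
The contrapositive of premise 5 (O(countersign_request → ¬quarantine_host)) is O(quarantine_host → ¬countersign_request), and O(quarantine_host) is already established, so O(¬countersign_request).
The contrapositive of premise 7 (O(¬grant_access → countersign_request)) is O(¬countersign_request → grant_access), and O(¬countersign_request) is already established, so O(grant_access).
But premise 4, F(grant_access), means O(¬grant_access).
We now have both O(grant_access) and O(¬grant_access) — grant_access is simultaneously obligatory and forbidden, violating the D-axiom.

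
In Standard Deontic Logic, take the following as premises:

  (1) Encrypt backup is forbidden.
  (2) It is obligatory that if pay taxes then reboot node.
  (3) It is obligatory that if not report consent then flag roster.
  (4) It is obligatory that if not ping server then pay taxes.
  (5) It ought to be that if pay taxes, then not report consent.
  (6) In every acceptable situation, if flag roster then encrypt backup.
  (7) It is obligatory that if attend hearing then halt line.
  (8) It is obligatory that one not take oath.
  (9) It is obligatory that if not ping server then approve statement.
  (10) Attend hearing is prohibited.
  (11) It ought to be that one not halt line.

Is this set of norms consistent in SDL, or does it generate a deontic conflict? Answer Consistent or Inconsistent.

Premise 7 is O(attend_hearing → halt_line), but O(attend_hearing) is not derivable from the premises, so it does not yield O(halt_line).
So O(halt_line) is not derivable, and the apparent clash with O(¬halt_line) does not arise.
A world satisfying every obligation exists (e.g. approve_statement=false, attend_hearing=false, encrypt_backup=false, flag_roster=false, halt_line=false, pay_taxes=false, ping_server=true, reboot_node=false, report_consent=true, take_oath=false); no atom is both obligatory and forbidden, so the set is consistent.

Consistent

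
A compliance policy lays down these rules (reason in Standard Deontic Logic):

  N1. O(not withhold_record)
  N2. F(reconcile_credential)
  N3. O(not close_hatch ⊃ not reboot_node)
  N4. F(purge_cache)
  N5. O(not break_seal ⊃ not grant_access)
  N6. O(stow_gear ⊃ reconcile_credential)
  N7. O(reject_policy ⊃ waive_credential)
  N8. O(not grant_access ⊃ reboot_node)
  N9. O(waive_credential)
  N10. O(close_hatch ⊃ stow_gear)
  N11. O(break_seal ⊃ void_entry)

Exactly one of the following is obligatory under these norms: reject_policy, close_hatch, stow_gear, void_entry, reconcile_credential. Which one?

Premise 2, F(reconcile_credential), is equivalent to O(not reconcile_credential).
Premise 6, O(stow_gear ⊃ reconcile_credential), contraposes to O(not reconcile_credential ⊃ not stow_gear); with O(not reconcile_credential) we get O(not stow_gear).
The contrapositive of premise 10 (O(close_hatch ⊃ stow_gear)) is O(not stow_gear ⊃ not close_hatch), and O(not stow_gear) is already established, so O(not close_hatch).
From O(not close_hatch) and premise 3, O(not close_hatch ⊃ not reboot_node), we obtain O(not reboot_node).
Premise 8 is O(not grant_access ⊃ reboot_node); contrapositively O(not reboot_node ⊃ grant_access). Since O(not reboot_node) holds, K gives O(grant_access).
The contrapositive of premise 5 (O(not break_seal ⊃ not grant_access)) is O(grant_access ⊃ break_seal), and O(grant_access) is already established, so O(break_seal).
Applying K to premise 11 (O(break_seal ⊃ void_entry)) and O(break_seal) yields O(void_entry).
So O(void_entry) holds — void_entry is obligatory. None of the other listed options is made obligatory by any chain of premises.

void_entry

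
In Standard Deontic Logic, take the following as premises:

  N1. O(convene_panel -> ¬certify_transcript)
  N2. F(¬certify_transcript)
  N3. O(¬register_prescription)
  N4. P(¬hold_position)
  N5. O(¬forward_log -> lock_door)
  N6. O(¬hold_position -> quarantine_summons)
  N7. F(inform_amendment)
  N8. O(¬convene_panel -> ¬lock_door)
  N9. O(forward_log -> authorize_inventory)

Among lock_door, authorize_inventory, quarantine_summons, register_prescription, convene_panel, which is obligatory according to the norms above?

F(¬certify_transcript) at premise 2 means O(certify_transcript).
The contrapositive of premise 1 (O(convene_panel -> ¬certify_transcript)) is O(certify_transcript -> ¬convene_panel), and O(certify_transcript) is already established, so O(¬convene_panel).
Premise 8 is O(¬convene_panel -> ¬lock_door); since O(¬convene_panel), deontic closure gives O(¬lock_door).
Premise 5 is O(¬forward_log -> lock_door); contrapositively O(¬lock_door -> forward_log). Since O(¬lock_door) holds, K gives O(forward_log).
Applying K to premise 9 (O(forward_log -> authorize_inventory)) and O(forward_log) yields O(authorize_inventory).
So O(authorize_inventory) holds — authorize_inventory is obligatory. None of the other listed options is made obligatory by any chain of premises.

authorize_inventory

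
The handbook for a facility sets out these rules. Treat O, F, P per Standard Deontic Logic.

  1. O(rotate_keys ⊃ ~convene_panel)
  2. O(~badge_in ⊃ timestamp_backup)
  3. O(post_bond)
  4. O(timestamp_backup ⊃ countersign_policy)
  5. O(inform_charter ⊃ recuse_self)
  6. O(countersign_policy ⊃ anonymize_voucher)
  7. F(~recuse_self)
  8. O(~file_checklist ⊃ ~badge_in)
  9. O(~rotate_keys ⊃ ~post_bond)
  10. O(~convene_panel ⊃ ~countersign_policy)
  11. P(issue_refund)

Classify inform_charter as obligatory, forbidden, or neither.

Neither

Premise 5 is O(inform_charter ⊃ recuse_self); even if O(recuse_self) held, inferring O(inform_charter) would be affirming the consequent — invalid.
No premise or chain of K-axiom applications forces O(inform_charter), and none forces O(~inform_charter). So inform_charter is neither obligatory nor forbidden under these norms.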